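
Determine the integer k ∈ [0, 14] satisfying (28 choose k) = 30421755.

12

C(28,k) increases on 0 ≤ k ≤ 14. C(28,11) = 21474180 and C(28,12) = 30421755, so k = 12.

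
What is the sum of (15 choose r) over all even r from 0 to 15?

Even-r terms of row 15 sum to 2^14 = 16384.

16384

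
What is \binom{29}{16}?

C(29,16) = C(29,13) by symmetry.
C(29,13) = (29·28·27·26·25·24·23·22·21·20·19·18·17) / 13! = 422590010274432000 / 6227020800 = 67863915.

67863915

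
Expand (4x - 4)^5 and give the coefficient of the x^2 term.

The general term is C(5,j)·(4x)^j·(-4)^(5-j); the x^2 term has j = 2.
C(5,2) = 10.
Coefficient = C(5,2) · 4^2 · (-4)^3 = 10 · 16 · (-64) = -10240.

-10240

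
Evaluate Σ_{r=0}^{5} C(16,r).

1 + 16 + 120 + 560 + 1820 + 4368 = 6885.

6885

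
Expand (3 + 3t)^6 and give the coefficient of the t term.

4374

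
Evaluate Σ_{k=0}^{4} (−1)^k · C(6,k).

The partial alternating sum Σ_{k=0}^{4} (−1)^k C(6,k) = (−1)^4 C(5,4) = 5.

5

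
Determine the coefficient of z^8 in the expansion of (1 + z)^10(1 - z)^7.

Coefficient of z^8 = Σ_{j} C(10,j)·1^j·C(7,8-j)·(-1)^(8-j) for j from 1 to 8.
= (-10) + 315 + (-2520) + 7350 + (-8820) + 4410 + (-840) + 45 = -70.

-70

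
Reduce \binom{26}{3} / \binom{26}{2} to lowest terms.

C(n,k+1)/C(n,k) = (n−k)/(k+1) = (26−2)/(2+1) = 24/3 = 8.

8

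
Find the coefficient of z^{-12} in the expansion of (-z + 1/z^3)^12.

General term: C(12,j)·(-z)^j·(1/z^3)^(12-j), with z-exponent 1j − 3(12−j) = 4j − 36.
Set 4j − 36 = -12: j = 6.
C(12,6) = 924; (-1)^6 = 1; 1^6 = 1.
Coefficient = 924 · 1 · 1 = 924.

924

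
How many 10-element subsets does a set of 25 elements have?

3268760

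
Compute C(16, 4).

1820

C(16,4) = (16·15·14·13) / 4! = 43680 / 24 = 1820.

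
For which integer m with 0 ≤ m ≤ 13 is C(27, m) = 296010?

6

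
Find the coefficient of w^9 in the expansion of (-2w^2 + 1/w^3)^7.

General term: C(7,j)·(-2w^2)^j·(1/w^3)^(7-j), with w-exponent 2j − 3(7−j) = 5j − 21.
Set 5j − 21 = 9: j = 6.
C(7,6) = 7; (-2)^6 = 64; 1^1 = 1.
Coefficient = 7 · 64 · 1 = 448.

448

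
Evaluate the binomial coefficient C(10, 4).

C(10,4) = (10·9·8·7) / 4! = 5040 / 24 = 210.

210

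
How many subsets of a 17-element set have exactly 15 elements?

Choose the 15 positions: C(17,15) = 136.

136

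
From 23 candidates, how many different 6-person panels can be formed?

100947

This is C(23,6) = 100947.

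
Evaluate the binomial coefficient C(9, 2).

36

C(9,2) = (9·8) / 2! = 72 / 2 = 36.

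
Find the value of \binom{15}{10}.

3003

C(15,10) = C(15,5) by symmetry.
C(15,5) = (15·14·13·12·11) / 5! = 360360 / 120 = 3003.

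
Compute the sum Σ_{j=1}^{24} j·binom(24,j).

201326592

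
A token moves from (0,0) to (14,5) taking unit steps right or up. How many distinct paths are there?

Each path is a sequence of 19 steps with 14 rights: C(19,14) = 11628.

11628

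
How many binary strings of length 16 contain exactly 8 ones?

12870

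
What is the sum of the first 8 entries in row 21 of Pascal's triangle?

198440

1 + 21 + 210 + 1330 + 5985 + 20349 + 54264 + 116280 = 198440.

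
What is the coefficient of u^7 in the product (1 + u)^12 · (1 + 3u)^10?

11836368

Coefficient of u^7 = Σ_{j} C(12,j)·1^j·C(10,7-j)·3^(7-j) for j from 0 to 7.
= 262440 + 1837080 + 4041576 + 3742200 + 1603800 + 320760 + 27720 + 792 = 11836368.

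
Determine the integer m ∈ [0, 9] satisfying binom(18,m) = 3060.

C(18,m) increases on 0 ≤ m ≤ 9. C(18,3) = 816 and C(18,4) = 3060, so m = 4.

4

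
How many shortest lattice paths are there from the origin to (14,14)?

Each path is a sequence of 28 steps with 14 rights: C(28,14) = 40116600.

40116600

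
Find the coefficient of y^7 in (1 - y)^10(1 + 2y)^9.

-1140

Coefficient of y^7 = Σ_{j} C(10,j)·(-1)^j·C(9,7-j)·2^(7-j) for j from 0 to 7.
= 4608 + (-53760) + 181440 + (-241920) + 141120 + (-36288) + 3780 + (-120) = -1140.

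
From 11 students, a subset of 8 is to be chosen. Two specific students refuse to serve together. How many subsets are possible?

81

All 8-subsets: C(11,8) = 165. Those containing both fixed elements: C(9,6) = 84.
165 − 84 = 81.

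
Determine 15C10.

C(15,10) = C(15,5) by symmetry.
C(15,5) = (15·14·13·12·11) / 5! = 360360 / 120 = 3003.

3003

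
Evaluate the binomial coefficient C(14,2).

C(14,2) = (14·13) / 2! = 182 / 2 = 91.

91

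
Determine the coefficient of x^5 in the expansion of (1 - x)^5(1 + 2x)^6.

51

Coefficient of x^5 = Σ_{j} C(5,j)·(-1)^j·C(6,5-j)·2^(5-j) for j from 0 to 5.
= 192 + (-1200) + 1600 + (-600) + 60 + (-1) = 51.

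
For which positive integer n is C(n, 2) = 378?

n(n−1)/2 = 378 ⇒ n(n−1) = 756. Since 28·27 = 756, n = 28.

28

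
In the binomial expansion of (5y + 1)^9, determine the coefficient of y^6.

The general term is C(9,j)·(5y)^j·(1)^(9-j); the y^6 term has j = 6.
C(9,6) = 84.
Coefficient = C(9,6) · 5^6 = 84 · 15625 = 1312500.

1312500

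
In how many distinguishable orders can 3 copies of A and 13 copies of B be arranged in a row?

Choose positions for the A's: C(16,3) = 560.

560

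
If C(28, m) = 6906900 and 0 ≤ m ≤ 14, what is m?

9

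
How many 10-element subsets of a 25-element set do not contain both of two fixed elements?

All 10-subsets: C(25,10) = 3268760. Those containing both fixed elements: C(23,8) = 490314.
3268760 − 490314 = 2778446.

2778446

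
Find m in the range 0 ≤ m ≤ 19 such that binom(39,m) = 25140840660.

C(39,m) increases on 0 ≤ m ≤ 19. C(39,14) = 15084504396 and C(39,15) = 25140840660, so m = 15.

15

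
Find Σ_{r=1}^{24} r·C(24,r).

201326592

Since r·C(24,r) = 24·C(23,r−1), the sum is 24·2^23 = 24·8388608 = 201326592.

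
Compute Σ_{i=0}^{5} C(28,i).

122438

1 + 28 + 378 + 3276 + 20475 + 98280 = 122438.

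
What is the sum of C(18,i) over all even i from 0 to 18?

Half of (1+1)^18 + (1−1)^18 gives the even-index sum: 2^17 = 131072.

131072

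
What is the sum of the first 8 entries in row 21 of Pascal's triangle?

198440

1 + 21 + 210 + 1330 + 5985 + 20349 + 54264 + 116280 = 198440.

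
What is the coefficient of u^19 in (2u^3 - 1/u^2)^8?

-1024

General term: C(8,j)·(2u^3)^j·(-1/u^2)^(8-j), with u-exponent 3j − 2(8−j) = 5j − 16.
Set 5j − 16 = 19: j = 7.
C(8,7) = 8; 2^7 = 128; (-1)^1 = -1.
Coefficient = 8 · 128 · (-1) = -1024.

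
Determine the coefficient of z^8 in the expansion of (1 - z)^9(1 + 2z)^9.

-3519

Coefficient of z^8 = Σ_{j} C(9,j)·(-1)^j·C(9,8-j)·2^(8-j) for j from 0 to 8.
= 2304 + (-41472) + 193536 + (-338688) + 254016 + (-84672) + 12096 + (-648) + 9 = -3519.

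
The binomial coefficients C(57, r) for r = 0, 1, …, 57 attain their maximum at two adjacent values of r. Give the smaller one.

28

For odd n = 57, C(57,r) peaks at r = (n−1)/2 and (n+1)/2; the smaller is 28.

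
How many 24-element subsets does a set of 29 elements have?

118755

C(29,24) = C(29,5) by symmetry.
C(29,5) = (29·28·27·26·25) / 5! = 14250600 / 120 = 118755.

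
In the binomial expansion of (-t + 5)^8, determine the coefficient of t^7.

-40

The general term is C(8,j)·(-t)^j·(5)^(8-j); the t^7 term has j = 7.
C(8,7) = 8.
Coefficient = C(8,7) · (-1)^7 · 5^1 = 8 · (-1) · 5 = -40.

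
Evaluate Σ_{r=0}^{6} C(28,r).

499178

1 + 28 + 378 + 3276 + 20475 + 98280 + 376740 = 499178.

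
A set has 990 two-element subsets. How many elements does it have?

45

n(n−1)/2 = 990 ⇒ n(n−1) = 1980. Since 45·44 = 1980, n = 45.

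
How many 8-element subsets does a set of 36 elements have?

C(36,8) = (36·35·34·33·32·31·30·29) / 8! = 1220096908800 / 40320 = 30260340.

30260340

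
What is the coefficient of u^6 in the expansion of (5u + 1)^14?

46921875

The general term is C(14,j)·(5u)^j·(1)^(14-j); the u^6 term has j = 6.
C(14,6) = 3003.
Coefficient = C(14,6) · 5^6 = 3003 · 15625 = 46921875.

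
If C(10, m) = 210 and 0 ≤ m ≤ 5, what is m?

4

C(10,m) increases on 0 ≤ m ≤ 5. C(10,3) = 120 and C(10,4) = 210, so m = 4.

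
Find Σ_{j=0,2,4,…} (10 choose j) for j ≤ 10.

512

Half of (1+1)^10 + (1−1)^10 gives the even-index sum: 2^9 = 512.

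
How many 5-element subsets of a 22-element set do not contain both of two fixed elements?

25194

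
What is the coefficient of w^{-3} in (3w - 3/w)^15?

General term: C(15,j)·(3w)^j·(-3/w)^(15-j), with w-exponent 1j − 1(15−j) = 2j − 15.
Set 2j − 15 = -3: j = 6.
C(15,6) = 5005; 3^6 = 729; (-3)^9 = -19683.
Coefficient = 5005 · 729 · (-19683) = -71816279535.

-71816279535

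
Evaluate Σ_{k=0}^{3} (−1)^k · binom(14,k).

The partial alternating sum Σ_{k=0}^{3} (−1)^k C(14,k) = (−1)^3 C(13,3) = -286.

-286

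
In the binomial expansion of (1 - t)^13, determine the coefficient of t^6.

1716

The general term is C(13,j)·(1)^j·(-t)^(13-j); the t^6 term has j = 7.
C(13,7) = 1716.
Coefficient = C(13,7) = 1716.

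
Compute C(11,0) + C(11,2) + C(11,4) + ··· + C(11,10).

1024

Even-i terms of row 11 sum to 2^10 = 1024.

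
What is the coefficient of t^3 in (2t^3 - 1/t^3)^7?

-560

General term: C(7,j)·(2t^3)^j·(-1/t^3)^(7-j), with t-exponent 3j − 3(7−j) = 6j − 21.
Set 6j − 21 = 3: j = 4.
C(7,4) = 35; 2^4 = 16; (-1)^3 = -1.
Coefficient = 35 · 16 · (-1) = -560.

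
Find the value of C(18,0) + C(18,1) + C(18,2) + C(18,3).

988

1 + 18 + 153 + 816 = 988.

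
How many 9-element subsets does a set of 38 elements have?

C(38,9) = (38·37·36·35·34·33·32·31·30) / 9! = 59153663923200 / 362880 = 163011640.

163011640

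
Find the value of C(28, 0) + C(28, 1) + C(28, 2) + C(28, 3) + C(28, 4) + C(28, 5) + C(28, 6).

1 + 28 + 378 + 3276 + 20475 + 98280 + 376740 = 499178.

499178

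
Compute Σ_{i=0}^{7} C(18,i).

63004

1 + 18 + 153 + 816 + 3060 + 8568 + 18564 + 31824 = 63004.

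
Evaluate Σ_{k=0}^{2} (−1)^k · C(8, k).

21

The partial alternating sum Σ_{k=0}^{2} (−1)^k C(8,k) = (−1)^2 C(7,2) = 21.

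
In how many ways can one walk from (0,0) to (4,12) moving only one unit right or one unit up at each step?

1820

Each path is a sequence of 16 steps with 4 rights: C(16,4) = 1820.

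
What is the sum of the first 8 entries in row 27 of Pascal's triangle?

1285624

1 + 27 + 351 + 2925 + 17550 + 80730 + 296010 + 888030 = 1285624.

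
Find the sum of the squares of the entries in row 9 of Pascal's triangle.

By Vandermonde's identity, Σ C(9,j)² = C(18,9) = 48620.

48620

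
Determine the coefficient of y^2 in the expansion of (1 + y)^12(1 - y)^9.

Coefficient of y^2 = Σ_{j} C(12,j)·1^j·C(9,2-j)·(-1)^(2-j) for j from 0 to 2.
= 36 + (-108) + 66 = -6.

-6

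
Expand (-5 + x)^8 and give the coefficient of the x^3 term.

The general term is C(8,j)·(-5)^j·(x)^(8-j); the x^3 term has j = 5.
C(8,5) = 56.
Coefficient = C(8,5) · (-5)^5 = 56 · (-3125) = -175000.

-175000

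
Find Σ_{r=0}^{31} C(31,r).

Setting x = 1 in (1+x)^31 gives Σ C(31,r) = 2^31 = 2147483648.

2147483648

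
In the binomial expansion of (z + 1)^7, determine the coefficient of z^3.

The general term is C(7,j)·(z)^j·(1)^(7-j); the z^3 term has j = 3.
C(7,3) = 35.
Coefficient = C(7,3) = 35.

35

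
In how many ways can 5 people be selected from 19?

11628

This is C(19,5) = 11628.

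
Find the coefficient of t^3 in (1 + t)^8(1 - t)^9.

8

Coefficient of t^3 = Σ_{j} C(8,j)·1^j·C(9,3-j)·(-1)^(3-j) for j from 0 to 3.
= (-84) + 288 + (-252) + 56 = 8.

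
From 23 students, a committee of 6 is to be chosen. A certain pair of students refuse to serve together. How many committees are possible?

94962

All 6-subsets: C(23,6) = 100947. Those containing both fixed elements: C(21,4) = 5985.
100947 − 5985 = 94962.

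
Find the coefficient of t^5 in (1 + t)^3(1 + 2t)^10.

Coefficient of t^5 = Σ_{j} C(3,j)·1^j·C(10,5-j)·2^(5-j) for j from 0 to 3.
= 8064 + 10080 + 2880 + 180 = 21204.

21204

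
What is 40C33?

18643560

C(40,33) = C(40,7) by symmetry.
C(40,7) = (40·39·38·37·36·35·34) / 7! = 93963542400 / 5040 = 18643560.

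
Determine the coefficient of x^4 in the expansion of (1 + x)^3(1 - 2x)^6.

Coefficient of x^4 = Σ_{j} C(3,j)·1^j·C(6,4-j)·(-2)^(4-j) for j from 0 to 3.
= 240 + (-480) + 180 + (-12) = -72.

-72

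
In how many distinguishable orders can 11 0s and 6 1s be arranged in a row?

Choose positions for the 0s: C(17,11) = 12376.

12376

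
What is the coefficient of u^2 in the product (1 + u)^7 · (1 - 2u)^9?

39

Coefficient of u^2 = Σ_{j} C(7,j)·1^j·C(9,2-j)·(-2)^(2-j) for j from 0 to 2.
= 144 + (-126) + 21 = 39.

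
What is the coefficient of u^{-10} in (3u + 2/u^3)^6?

2160

General term: C(6,j)·(3u)^j·(2/u^3)^(6-j), with u-exponent 1j − 3(6−j) = 4j − 18.
Set 4j − 18 = -10: j = 2.
C(6,2) = 15; 3^2 = 9; 2^4 = 16.
Coefficient = 15 · 9 · 16 = 2160.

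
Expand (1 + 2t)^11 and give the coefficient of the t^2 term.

220

The general term is C(11,j)·(1)^j·(2t)^(11-j); the t^2 term has j = 9.
C(11,9) = 55.
Coefficient = C(11,9) · 2^2 = 55 · 4 = 220.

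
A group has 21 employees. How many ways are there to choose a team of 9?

293930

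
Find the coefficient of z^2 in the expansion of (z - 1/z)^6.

General term: C(6,j)·(z)^j·(-1/z)^(6-j), with z-exponent 1j − 1(6−j) = 2j − 6.
Set 2j − 6 = 2: j = 4.
C(6,4) = 15; 1^4 = 1; (-1)^2 = 1.
Coefficient = 15 · 1 · 1 = 15.

15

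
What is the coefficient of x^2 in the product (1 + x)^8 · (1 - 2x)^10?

48

Coefficient of x^2 = Σ_{j} C(8,j)·1^j·C(10,2-j)·(-2)^(2-j) for j from 0 to 2.
= 180 + (-160) + 28 = 48.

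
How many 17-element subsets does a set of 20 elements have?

C(20,17) = C(20,3) by symmetry.
C(20,3) = (20·19·18) / 3! = 6840 / 6 = 1140.

1140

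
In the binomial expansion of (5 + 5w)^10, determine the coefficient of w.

97656250

The general term is C(10,j)·(5)^j·(5w)^(10-j); the w^1 term has j = 9.
C(10,9) = 10.
Coefficient = C(10,9) · 5^9 · 5^1 = 10 · 1953125 · 5 = 97656250.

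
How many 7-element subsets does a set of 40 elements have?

C(40,7) = (40·39·38·37·36·35·34) / 7! = 93963542400 / 5040 = 18643560.

18643560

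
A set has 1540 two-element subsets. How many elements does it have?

56

n(n−1)/2 = 1540 ⇒ n(n−1) = 3080. Since 56·55 = 3080, n = 56.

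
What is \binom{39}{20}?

68923264410

C(39,20) = C(39,19) by symmetry.
C(39,19) = (39·38·37·36·35·34·33·32·31·30·29·28·27·26·25·24·23·22·21) / 19! = 8384177419658927035269120000 / 121645100408832000 = 68923264410.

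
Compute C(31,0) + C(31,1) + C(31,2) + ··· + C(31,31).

2147483648

The entries of row 31 sum to 2^31 = 2147483648.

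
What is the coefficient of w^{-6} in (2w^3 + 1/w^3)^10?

3360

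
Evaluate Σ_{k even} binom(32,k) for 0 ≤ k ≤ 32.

2147483648

Even-k terms of row 32 sum to 2^31 = 2147483648.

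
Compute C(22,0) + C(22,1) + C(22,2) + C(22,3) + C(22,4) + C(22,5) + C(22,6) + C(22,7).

1 + 22 + 231 + 1540 + 7315 + 26334 + 74613 + 170544 = 280600.

280600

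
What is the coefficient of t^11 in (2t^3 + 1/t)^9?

General term: C(9,j)·(2t^3)^j·(1/t)^(9-j), with t-exponent 3j − 1(9−j) = 4j − 9.
Set 4j − 9 = 11: j = 5.
C(9,5) = 126; 2^5 = 32; 1^4 = 1.
Coefficient = 126 · 32 · 1 = 4032.

4032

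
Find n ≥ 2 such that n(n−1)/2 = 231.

n(n−1)/2 = 231 ⇒ n(n−1) = 462. Since 22·21 = 462, n = 22.

22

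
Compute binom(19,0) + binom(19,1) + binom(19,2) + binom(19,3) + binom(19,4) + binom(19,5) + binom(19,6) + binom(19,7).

1 + 19 + 171 + 969 + 3876 + 11628 + 27132 + 50388 = 94184.

94184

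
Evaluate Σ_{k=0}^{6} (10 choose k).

848

1 + 10 + 45 + 120 + 210 + 252 + 210 = 848.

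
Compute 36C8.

30260340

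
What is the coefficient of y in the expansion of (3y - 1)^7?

21

The general term is C(7,j)·(3y)^j·(-1)^(7-j); the y^1 term has j = 1.
C(7,1) = 7.
Coefficient = C(7,1) · 3^1 = 7 · 3 = 21.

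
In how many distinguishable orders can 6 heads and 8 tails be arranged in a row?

3003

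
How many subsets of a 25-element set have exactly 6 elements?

177100

Choose the 6 positions: C(25,6) = 177100.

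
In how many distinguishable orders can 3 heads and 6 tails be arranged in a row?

84

Choose positions for the heads: C(9,3) = 84.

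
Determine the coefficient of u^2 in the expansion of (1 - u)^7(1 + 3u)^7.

Coefficient of u^2 = Σ_{j} C(7,j)·(-1)^j·C(7,2-j)·3^(2-j) for j from 0 to 2.
= 189 + (-147) + 21 = 63.

63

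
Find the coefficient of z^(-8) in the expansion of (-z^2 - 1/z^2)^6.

6

General term: C(6,j)·(-z^2)^j·(-1/z^2)^(6-j), with z-exponent 2j − 2(6−j) = 4j − 12.
Set 4j − 12 = -8: j = 1.
C(6,1) = 6; (-1)^1 = -1; (-1)^5 = -1.
Coefficient = 6 · (-1) · (-1) = 6.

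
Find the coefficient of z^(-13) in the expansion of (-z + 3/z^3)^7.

General term: C(7,j)·(-z)^j·(3/z^3)^(7-j), with z-exponent 1j − 3(7−j) = 4j − 21.
Set 4j − 21 = -13: j = 2.
C(7,2) = 21; (-1)^2 = 1; 3^5 = 243.
Coefficient = 21 · 1 · 243 = 5103.

5103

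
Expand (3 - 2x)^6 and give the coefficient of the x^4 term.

The general term is C(6,j)·(3)^j·(-2x)^(6-j); the x^4 term has j = 2.
C(6,2) = 15.
Coefficient = C(6,2) · 3^2 · (-2)^4 = 15 · 9 · 16 = 2160.

2160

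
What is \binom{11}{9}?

C(11,9) = C(11,2) by symmetry.
C(11,2) = (11·10) / 2! = 110 / 2 = 55.

55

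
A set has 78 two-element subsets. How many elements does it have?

13

n(n−1)/2 = 78 ⇒ n(n−1) = 156. Since 13·12 = 156, n = 13.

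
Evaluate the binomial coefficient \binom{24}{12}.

2704156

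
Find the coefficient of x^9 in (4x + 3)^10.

7864320

The general term is C(10,j)·(4x)^j·(3)^(10-j); the x^9 term has j = 9.
C(10,9) = 10.
Coefficient = C(10,9) · 4^9 · 3^1 = 10 · 262144 · 3 = 7864320.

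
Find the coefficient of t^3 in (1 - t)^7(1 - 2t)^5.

Coefficient of t^3 = Σ_{j} C(7,j)·(-1)^j·C(5,3-j)·(-2)^(3-j) for j from 0 to 3.
= (-80) + (-280) + (-210) + (-35) = -605.

-605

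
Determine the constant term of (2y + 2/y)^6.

1280

General term: C(6,j)·(2y)^j·(2/y)^(6-j), with y-exponent 1j − 1(6−j) = 2j − 6.
Set 2j − 6 = 0: j = 3.
C(6,3) = 20; 2^3 = 8; 2^3 = 8.
Coefficient = 20 · 8 · 8 = 1280.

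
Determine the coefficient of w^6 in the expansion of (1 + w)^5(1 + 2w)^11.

170610

Coefficient of w^6 = Σ_{j} C(5,j)·1^j·C(11,6-j)·2^(6-j) for j from 0 to 5.
= 29568 + 73920 + 52800 + 13200 + 1100 + 22 = 170610.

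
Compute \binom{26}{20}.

C(26,20) = C(26,6) by symmetry.
C(26,6) = (26·25·24·23·22·21) / 6! = 165765600 / 720 = 230230.

230230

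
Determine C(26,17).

3124550

C(26,17) = C(26,9) by symmetry.
C(26,9) = (26·25·24·23·22·21·20·19·18) / 9! = 1133836704000 / 362880 = 3124550.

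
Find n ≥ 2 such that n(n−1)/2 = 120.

n(n−1)/2 = 120 ⇒ n(n−1) = 240. Since 16·15 = 240, n = 16.

16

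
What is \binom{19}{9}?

92378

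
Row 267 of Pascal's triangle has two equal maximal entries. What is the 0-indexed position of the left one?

133

For odd n = 267, C(267,k) peaks at k = (n−1)/2 and (n+1)/2; the lesser is 133.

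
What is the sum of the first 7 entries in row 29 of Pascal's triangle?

1 + 29 + 406 + 3654 + 23751 + 118755 + 475020 = 621616.

621616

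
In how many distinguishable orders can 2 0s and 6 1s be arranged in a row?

Choose positions for the 0s: C(8,2) = 28.

28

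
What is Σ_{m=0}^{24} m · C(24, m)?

Since m·C(24,m) = 24·C(23,m−1), the sum is 24·2^23 = 24·8388608 = 201326592.

201326592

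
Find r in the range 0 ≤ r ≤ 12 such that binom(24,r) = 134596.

6

C(24,r) increases on 0 ≤ r ≤ 12. C(24,5) = 42504 and C(24,6) = 134596, so r = 6.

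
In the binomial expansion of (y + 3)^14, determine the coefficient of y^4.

59108049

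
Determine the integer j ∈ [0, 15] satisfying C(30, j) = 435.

2

C(30,j) increases on 0 ≤ j ≤ 15. C(30,1) = 30 and C(30,2) = 435, so j = 2.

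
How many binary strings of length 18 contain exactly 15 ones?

816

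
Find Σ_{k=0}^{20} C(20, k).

1048576

The entries of row 20 sum to 2^20 = 1048576.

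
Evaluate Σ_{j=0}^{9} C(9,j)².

48620

By Vandermonde's identity, Σ C(9,j)² = C(18,9) = 48620.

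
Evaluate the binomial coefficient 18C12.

18564

C(18,12) = C(18,6) by symmetry.
C(18,6) = (18·17·16·15·14·13) / 6! = 13366080 / 720 = 18564.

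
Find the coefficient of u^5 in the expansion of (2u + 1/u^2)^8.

General term: C(8,j)·(2u)^j·(1/u^2)^(8-j), with u-exponent 1j − 2(8−j) = 3j − 16.
Set 3j − 16 = 5: j = 7.
C(8,7) = 8; 2^7 = 128; 1^1 = 1.
Coefficient = 8 · 128 · 1 = 1024.

1024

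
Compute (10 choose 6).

C(10,6) = C(10,4) by symmetry.
C(10,4) = (10·9·8·7) / 4! = 5040 / 24 = 210.

210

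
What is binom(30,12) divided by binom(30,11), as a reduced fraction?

19/12

C(n,k+1)/C(n,k) = (n−k)/(k+1) = (30−11)/(11+1) = 19/12.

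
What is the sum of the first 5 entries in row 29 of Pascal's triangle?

27841

1 + 29 + 406 + 3654 + 23751 = 27841.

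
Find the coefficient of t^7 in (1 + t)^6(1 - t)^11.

-44

Coefficient of t^7 = Σ_{j} C(6,j)·1^j·C(11,7-j)·(-1)^(7-j) for j from 0 to 6.
= (-330) + 2772 + (-6930) + 6600 + (-2475) + 330 + (-11) = -44.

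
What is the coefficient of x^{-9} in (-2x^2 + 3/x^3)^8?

-108864

General term: C(8,j)·(-2x^2)^j·(3/x^3)^(8-j), with x-exponent 2j − 3(8−j) = 5j − 24.
Set 5j − 24 = -9: j = 3.
C(8,3) = 56; (-2)^3 = -8; 3^5 = 243.
Coefficient = 56 · (-8) · 243 = -108864.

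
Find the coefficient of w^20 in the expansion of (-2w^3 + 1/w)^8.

-1024

General term: C(8,j)·(-2w^3)^j·(1/w)^(8-j), with w-exponent 3j − 1(8−j) = 4j − 8.
Set 4j − 8 = 20: j = 7.
C(8,7) = 8; (-2)^7 = -128; 1^1 = 1.
Coefficient = 8 · (-128) · 1 = -1024.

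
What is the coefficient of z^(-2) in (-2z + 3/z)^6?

4860

General term: C(6,j)·(-2z)^j·(3/z)^(6-j), with z-exponent 1j − 1(6−j) = 2j − 6.
Set 2j − 6 = -2: j = 2.
C(6,2) = 15; (-2)^2 = 4; 3^4 = 81.
Coefficient = 15 · 4 · 81 = 4860.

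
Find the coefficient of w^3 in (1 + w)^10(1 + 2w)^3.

518

Coefficient of w^3 = Σ_{j} C(10,j)·1^j·C(3,3-j)·2^(3-j) for j from 0 to 3.
= 8 + 120 + 270 + 120 = 518.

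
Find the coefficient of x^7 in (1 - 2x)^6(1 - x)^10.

-89440

Coefficient of x^7 = Σ_{j} C(6,j)·(-2)^j·C(10,7-j)·(-1)^(7-j) for j from 0 to 6.
= (-120) + (-2520) + (-15120) + (-33600) + (-28800) + (-8640) + (-640) = -89440.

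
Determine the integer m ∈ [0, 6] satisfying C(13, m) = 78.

2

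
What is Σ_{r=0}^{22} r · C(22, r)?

46137344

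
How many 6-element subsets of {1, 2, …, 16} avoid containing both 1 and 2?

All 6-subsets: C(16,6) = 8008. Those containing both fixed elements: C(14,4) = 1001.
8008 − 1001 = 7007.

7007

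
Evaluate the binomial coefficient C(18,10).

43758

C(18,10) = C(18,8) by symmetry.
C(18,8) = (18·17·16·15·14·13·12·11) / 8! = 1764322560 / 40320 = 43758.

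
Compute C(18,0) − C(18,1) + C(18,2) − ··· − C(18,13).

-2380

The partial alternating sum Σ_{k=0}^{13} (−1)^k C(18,k) = (−1)^13 C(17,13) = -2380.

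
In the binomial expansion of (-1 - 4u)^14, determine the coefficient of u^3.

23296

The general term is C(14,j)·(-1)^j·(-4u)^(14-j); the u^3 term has j = 11.
C(14,11) = 364.
Coefficient = C(14,11) · (-1)^11 · (-4)^3 = 364 · (-1) · (-64) = 23296.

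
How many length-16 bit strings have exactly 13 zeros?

560

Choose the 13 positions: C(16,13) = 560.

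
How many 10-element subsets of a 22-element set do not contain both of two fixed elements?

All 10-subsets: C(22,10) = 646646. Those containing both fixed elements: C(20,8) = 125970.
646646 − 125970 = 520676.

520676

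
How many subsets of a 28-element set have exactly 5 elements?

Choose the 5 positions: C(28,5) = 98280.

98280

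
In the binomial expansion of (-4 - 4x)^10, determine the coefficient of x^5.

264241152

The general term is C(10,j)·(-4)^j·(-4x)^(10-j); the x^5 term has j = 5.
C(10,5) = 252.
Coefficient = C(10,5) · (-4)^5 · (-4)^5 = 252 · (-1024) · (-1024) = 264241152.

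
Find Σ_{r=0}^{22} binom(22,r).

4194304

The entries of row 22 sum to 2^22 = 4194304.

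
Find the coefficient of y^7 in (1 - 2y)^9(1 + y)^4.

96

Coefficient of y^7 = Σ_{j} C(9,j)·(-2)^j·C(4,7-j)·1^(7-j) for j from 3 to 7.
= (-672) + 8064 + (-24192) + 21504 + (-4608) = 96.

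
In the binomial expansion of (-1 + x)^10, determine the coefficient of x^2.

The general term is C(10,j)·(-1)^j·(x)^(10-j); the x^2 term has j = 8.
C(10,8) = 45.
Coefficient = C(10,8) = 45.

45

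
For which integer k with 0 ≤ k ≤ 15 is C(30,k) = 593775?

6

C(30,k) increases on 0 ≤ k ≤ 15. C(30,5) = 142506 and C(30,6) = 593775, so k = 6.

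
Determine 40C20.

137846528820

C(40,20) = (40·39·38·37·36·35·34·33·32·31·30·29·28·27·26·25·24·23·22·21) / 20! = 335367096786357081410764800000 / 2432902008176640000 = 137846528820.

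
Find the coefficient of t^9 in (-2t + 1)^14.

-1025024

The general term is C(14,j)·(-2t)^j·(1)^(14-j); the t^9 term has j = 9.
C(14,9) = 2002.
Coefficient = C(14,9) · (-2)^9 = 2002 · (-512) = -1025024.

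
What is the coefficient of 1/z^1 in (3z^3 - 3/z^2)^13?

General term: C(13,j)·(3z^3)^j·(-3/z^2)^(13-j), with z-exponent 3j − 2(13−j) = 5j − 26.
Set 5j − 26 = -1: j = 5.
C(13,5) = 1287; 3^5 = 243; (-3)^8 = 6561.
Coefficient = 1287 · 243 · 6561 = 2051893701.

2051893701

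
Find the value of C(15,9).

C(15,9) = C(15,6) by symmetry.
C(15,6) = (15·14·13·12·11·10) / 6! = 3603600 / 720 = 5005.

5005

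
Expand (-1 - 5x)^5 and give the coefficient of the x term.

The general term is C(5,j)·(-1)^j·(-5x)^(5-j); the x^1 term has j = 4.
C(5,4) = 5.
Coefficient = C(5,4) · (-5)^1 = 5 · (-5) = -25.

-25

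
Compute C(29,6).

C(29,6) = (29·28·27·26·25·24) / 6! = 342014400 / 720 = 475020.

475020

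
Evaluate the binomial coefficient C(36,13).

C(36,13) = (36·35·34·33·32·31·30·29·28·27·26·25·24) / 13! = 14389334903623680000 / 6227020800 = 2310789600.

2310789600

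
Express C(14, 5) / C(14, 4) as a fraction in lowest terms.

C(n,k+1)/C(n,k) = (n−k)/(k+1) = (14−4)/(4+1) = 10/5 = 2.

2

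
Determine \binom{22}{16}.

74613

C(22,16) = C(22,6) by symmetry.
C(22,6) = (22·21·20·19·18·17) / 6! = 53721360 / 720 = 74613.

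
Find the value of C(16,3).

560

C(16,3) = (16·15·14) / 3! = 3360 / 6 = 560.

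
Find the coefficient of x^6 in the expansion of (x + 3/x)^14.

General term: C(14,j)·(x)^j·(3/x)^(14-j), with x-exponent 1j − 1(14−j) = 2j − 14.
Set 2j − 14 = 6: j = 10.
C(14,10) = 1001; 1^10 = 1; 3^4 = 81.
Coefficient = 1001 · 1 · 81 = 81081.

81081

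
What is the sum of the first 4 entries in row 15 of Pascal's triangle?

1 + 15 + 105 + 455 = 576.

576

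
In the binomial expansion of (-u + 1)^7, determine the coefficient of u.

The general term is C(7,j)·(-u)^j·(1)^(7-j); the u^1 term has j = 1.
C(7,1) = 7.
Coefficient = C(7,1) · (-1)^1 = 7 · (-1) = -7.

-7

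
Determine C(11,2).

55

C(11,2) = (11·10) / 2! = 110 / 2 = 55.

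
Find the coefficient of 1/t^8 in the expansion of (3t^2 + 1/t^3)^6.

General term: C(6,j)·(3t^2)^j·(1/t^3)^(6-j), with t-exponent 2j − 3(6−j) = 5j − 18.
Set 5j − 18 = -8: j = 2.
C(6,2) = 15; 3^2 = 9; 1^4 = 1.
Coefficient = 15 · 9 · 1 = 135.

135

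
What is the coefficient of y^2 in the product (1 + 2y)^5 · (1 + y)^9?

166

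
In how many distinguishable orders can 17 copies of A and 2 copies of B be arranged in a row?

Choose positions for the A's: C(19,17) = 171.

171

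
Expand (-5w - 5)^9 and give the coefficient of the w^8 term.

-17578125

The general term is C(9,j)·(-5w)^j·(-5)^(9-j); the w^8 term has j = 8.
C(9,8) = 9.
Coefficient = C(9,8) · (-5)^8 · (-5)^1 = 9 · 390625 · (-5) = -17578125.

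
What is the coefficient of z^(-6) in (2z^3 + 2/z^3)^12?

3244032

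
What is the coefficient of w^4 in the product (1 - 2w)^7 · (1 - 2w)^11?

48960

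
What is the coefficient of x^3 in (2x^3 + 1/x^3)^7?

General term: C(7,j)·(2x^3)^j·(1/x^3)^(7-j), with x-exponent 3j − 3(7−j) = 6j − 21.
Set 6j − 21 = 3: j = 4.
C(7,4) = 35; 2^4 = 16; 1^3 = 1.
Coefficient = 35 · 16 · 1 = 560.

560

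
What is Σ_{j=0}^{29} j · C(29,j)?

7784628224

Differentiating (1+x)^29 and setting x=1: Σ j·C(29,j) = 29·2^28 = 7784628224.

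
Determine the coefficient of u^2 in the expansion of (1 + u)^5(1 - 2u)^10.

Coefficient of u^2 = Σ_{j} C(5,j)·1^j·C(10,2-j)·(-2)^(2-j) for j from 0 to 2.
= 180 + (-100) + 10 = 90.

90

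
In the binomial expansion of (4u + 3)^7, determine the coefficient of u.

The general term is C(7,j)·(4u)^j·(3)^(7-j); the u^1 term has j = 1.
C(7,1) = 7.
Coefficient = C(7,1) · 4^1 · 3^6 = 7 · 4 · 729 = 20412.

20412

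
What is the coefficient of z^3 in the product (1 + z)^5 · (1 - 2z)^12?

Coefficient of z^3 = Σ_{j} C(5,j)·1^j·C(12,3-j)·(-2)^(3-j) for j from 0 to 3.
= (-1760) + 1320 + (-240) + 10 = -670.

-670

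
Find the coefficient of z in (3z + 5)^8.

The general term is C(8,j)·(3z)^j·(5)^(8-j); the z^1 term has j = 1.
C(8,1) = 8.
Coefficient = C(8,1) · 3^1 · 5^7 = 8 · 3 · 78125 = 1875000.

1875000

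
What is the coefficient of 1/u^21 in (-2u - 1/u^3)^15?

-320320

General term: C(15,j)·(-2u)^j·(-1/u^3)^(15-j), with u-exponent 1j − 3(15−j) = 4j − 45.
Set 4j − 45 = -21: j = 6.
C(15,6) = 5005; (-2)^6 = 64; (-1)^9 = -1.
Coefficient = 5005 · 64 · (-1) = -320320.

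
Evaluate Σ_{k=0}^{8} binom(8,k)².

By Vandermonde's identity, Σ C(8,k)² = C(16,8) = 12870.

12870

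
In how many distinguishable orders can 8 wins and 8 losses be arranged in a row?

12870

Choose positions for the wins: C(16,8) = 12870.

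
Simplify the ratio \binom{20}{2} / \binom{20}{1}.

19/2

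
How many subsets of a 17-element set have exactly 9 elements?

24310

Choose the 9 positions: C(17,9) = 24310.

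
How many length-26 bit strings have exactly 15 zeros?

Choose the 15 positions: C(26,15) = 7726160.

7726160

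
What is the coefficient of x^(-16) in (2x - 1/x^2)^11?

General term: C(11,j)·(2x)^j·(-1/x^2)^(11-j), with x-exponent 1j − 2(11−j) = 3j − 22.
Set 3j − 22 = -16: j = 2.
C(11,2) = 55; 2^2 = 4; (-1)^9 = -1.
Coefficient = 55 · 4 · (-1) = -220.

-220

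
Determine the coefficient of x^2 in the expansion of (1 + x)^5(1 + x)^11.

120

Coefficient of x^2 = Σ_{j} C(5,j)·C(11,2-j) for j from 0 to 2.
= 55 + 55 + 10 = 120.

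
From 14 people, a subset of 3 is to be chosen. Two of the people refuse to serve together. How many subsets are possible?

All 3-subsets: C(14,3) = 364. Those containing both fixed elements: C(12,1) = 12.
364 − 12 = 352.

352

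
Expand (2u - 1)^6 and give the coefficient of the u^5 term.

The general term is C(6,j)·(2u)^j·(-1)^(6-j); the u^5 term has j = 5.
C(6,5) = 6.
Coefficient = C(6,5) · 2^5 · (-1)^1 = 6 · 32 · (-1) = -192.

-192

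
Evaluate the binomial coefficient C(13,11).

78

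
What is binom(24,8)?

C(24,8) = (24·23·22·21·20·19·18·17) / 8! = 29654190720 / 40320 = 735471.

735471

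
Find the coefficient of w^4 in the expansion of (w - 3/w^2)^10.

405

General term: C(10,j)·(w)^j·(-3/w^2)^(10-j), with w-exponent 1j − 2(10−j) = 3j − 20.
Set 3j − 20 = 4: j = 8.
C(10,8) = 45; 1^8 = 1; (-3)^2 = 9.
Coefficient = 45 · 1 · 9 = 405.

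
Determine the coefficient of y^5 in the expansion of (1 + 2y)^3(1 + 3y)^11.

330066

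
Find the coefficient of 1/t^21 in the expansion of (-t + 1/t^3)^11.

General term: C(11,j)·(-t)^j·(1/t^3)^(11-j), with t-exponent 1j − 3(11−j) = 4j − 33.
Set 4j − 33 = -21: j = 3.
C(11,3) = 165; (-1)^3 = -1; 1^8 = 1.
Coefficient = 165 · (-1) · 1 = -165.

-165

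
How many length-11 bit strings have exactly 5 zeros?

462

Choose the 5 positions: C(11,5) = 462.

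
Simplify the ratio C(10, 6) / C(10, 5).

C(n,k+1)/C(n,k) = (n−k)/(k+1) = (10−5)/(5+1) = 5/6.

5/6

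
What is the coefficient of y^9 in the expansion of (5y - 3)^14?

The general term is C(14,j)·(5y)^j·(-3)^(14-j); the y^9 term has j = 9.
C(14,9) = 2002.
Coefficient = C(14,9) · 5^9 · (-3)^5 = 2002 · 1953125 · (-243) = -950167968750.

-950167968750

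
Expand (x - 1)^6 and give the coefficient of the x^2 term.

The general term is C(6,j)·(x)^j·(-1)^(6-j); the x^2 term has j = 2.
C(6,2) = 15.
Coefficient = C(6,2) = 15.

15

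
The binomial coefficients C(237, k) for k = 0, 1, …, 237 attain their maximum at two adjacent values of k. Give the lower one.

For odd n = 237, C(237,k) peaks at k = (n−1)/2 and (n+1)/2; the lower is 118.

118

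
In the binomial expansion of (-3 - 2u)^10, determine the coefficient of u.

393660

The general term is C(10,j)·(-3)^j·(-2u)^(10-j); the u^1 term has j = 9.
C(10,9) = 10.
Coefficient = C(10,9) · (-3)^9 · (-2)^1 = 10 · (-19683) · (-2) = 393660.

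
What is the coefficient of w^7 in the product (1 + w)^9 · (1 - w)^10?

Coefficient of w^7 = Σ_{j} C(9,j)·1^j·C(10,7-j)·(-1)^(7-j) for j from 0 to 7.
= (-120) + 1890 + (-9072) + 17640 + (-15120) + 5670 + (-840) + 36 = 84.

84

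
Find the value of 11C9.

C(11,9) = C(11,2) by symmetry.
C(11,2) = (11·10) / 2! = 110 / 2 = 55.

55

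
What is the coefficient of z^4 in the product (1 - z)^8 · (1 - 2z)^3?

806

Coefficient of z^4 = Σ_{j} C(8,j)·(-1)^j·C(3,4-j)·(-2)^(4-j) for j from 1 to 4.
= 64 + 336 + 336 + 70 = 806.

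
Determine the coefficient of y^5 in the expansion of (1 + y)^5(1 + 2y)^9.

Coefficient of y^5 = Σ_{j} C(5,j)·1^j·C(9,5-j)·2^(5-j) for j from 0 to 5.
= 4032 + 10080 + 6720 + 1440 + 90 + 1 = 22363.

22363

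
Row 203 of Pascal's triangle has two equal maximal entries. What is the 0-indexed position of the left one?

For odd n = 203, C(203,r) peaks at r = (n−1)/2 and (n+1)/2; the lower is 101.

101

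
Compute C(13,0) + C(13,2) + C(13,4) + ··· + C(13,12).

4096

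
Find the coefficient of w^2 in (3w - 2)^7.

-6048

The general term is C(7,j)·(3w)^j·(-2)^(7-j); the w^2 term has j = 2.
C(7,2) = 21.
Coefficient = C(7,2) · 3^2 · (-2)^5 = 21 · 9 · (-32) = -6048.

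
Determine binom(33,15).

1037158320

C(33,15) = (33·32·31·30·29·28·27·26·25·24·23·22·21·20·19) / 15! = 1356265350621941760000 / 1307674368000 = 1037158320.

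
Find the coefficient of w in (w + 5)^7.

109375

The general term is C(7,j)·(w)^j·(5)^(7-j); the w^1 term has j = 1.
C(7,1) = 7.
Coefficient = C(7,1) · 5^6 = 7 · 15625 = 109375.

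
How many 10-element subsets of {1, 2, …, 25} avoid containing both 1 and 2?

2778446

All 10-subsets: C(25,10) = 3268760. Those containing both fixed elements: C(23,8) = 490314.
3268760 − 490314 = 2778446.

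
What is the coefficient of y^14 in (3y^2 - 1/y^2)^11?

General term: C(11,j)·(3y^2)^j·(-1/y^2)^(11-j), with y-exponent 2j − 2(11−j) = 4j − 22.
Set 4j − 22 = 14: j = 9.
C(11,9) = 55; 3^9 = 19683; (-1)^2 = 1.
Coefficient = 55 · 19683 · 1 = 1082565.

1082565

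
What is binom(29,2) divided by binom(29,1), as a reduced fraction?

14

C(n,k+1)/C(n,k) = (n−k)/(k+1) = (29−1)/(1+1) = 28/2 = 14.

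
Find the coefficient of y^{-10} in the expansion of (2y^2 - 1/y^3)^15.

General term: C(15,j)·(2y^2)^j·(-1/y^3)^(15-j), with y-exponent 2j − 3(15−j) = 5j − 45.
Set 5j − 45 = -10: j = 7.
C(15,7) = 6435; 2^7 = 128; (-1)^8 = 1.
Coefficient = 6435 · 128 · 1 = 823680.

823680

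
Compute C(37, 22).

9364199760

C(37,22) = C(37,15) by symmetry.
C(37,15) = (37·36·35·34·33·32·31·30·29·28·27·26·25·24·23) / 15! = 12245324002983751680000 / 1307674368000 = 9364199760.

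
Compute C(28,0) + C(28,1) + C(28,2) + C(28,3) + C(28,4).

1 + 28 + 378 + 3276 + 20475 = 24158.

24158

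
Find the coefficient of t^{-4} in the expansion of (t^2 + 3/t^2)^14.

19702683

General term: C(14,j)·(t^2)^j·(3/t^2)^(14-j), with t-exponent 2j − 2(14−j) = 4j − 28.
Set 4j − 28 = -4: j = 6.
C(14,6) = 3003; 1^6 = 1; 3^8 = 6561.
Coefficient = 3003 · 1 · 6561 = 19702683.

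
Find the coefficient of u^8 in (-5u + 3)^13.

122164453125

The general term is C(13,j)·(-5u)^j·(3)^(13-j); the u^8 term has j = 8.
C(13,8) = 1287.
Coefficient = C(13,8) · (-5)^8 · 3^5 = 1287 · 390625 · 243 = 122164453125.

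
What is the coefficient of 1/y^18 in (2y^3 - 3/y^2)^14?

193444524

General term: C(14,j)·(2y^3)^j·(-3/y^2)^(14-j), with y-exponent 3j − 2(14−j) = 5j − 28.
Set 5j − 28 = -18: j = 2.
C(14,2) = 91; 2^2 = 4; (-3)^12 = 531441.
Coefficient = 91 · 4 · 531441 = 193444524.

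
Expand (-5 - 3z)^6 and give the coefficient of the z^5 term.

The general term is C(6,j)·(-5)^j·(-3z)^(6-j); the z^5 term has j = 1.
C(6,1) = 6.
Coefficient = C(6,1) · (-5)^1 · (-3)^5 = 6 · (-5) · (-243) = 7290.

7290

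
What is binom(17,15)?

136

C(17,15) = C(17,2) by symmetry.
C(17,2) = (17·16) / 2! = 272 / 2 = 136.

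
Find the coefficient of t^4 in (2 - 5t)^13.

228800000

The general term is C(13,j)·(2)^j·(-5t)^(13-j); the t^4 term has j = 9.
C(13,9) = 715.
Coefficient = C(13,9) · 2^9 · (-5)^4 = 715 · 512 · 625 = 228800000.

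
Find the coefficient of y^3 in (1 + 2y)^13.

2288

The general term is C(13,j)·(1)^j·(2y)^(13-j); the y^3 term has j = 10.
C(13,10) = 286.
Coefficient = C(13,10) · 2^3 = 286 · 8 = 2288.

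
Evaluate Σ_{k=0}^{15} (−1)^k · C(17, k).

The partial alternating sum Σ_{k=0}^{15} (−1)^k C(17,k) = (−1)^15 C(16,15) = -16.

-16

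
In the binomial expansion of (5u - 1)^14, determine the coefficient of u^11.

The general term is C(14,j)·(5u)^j·(-1)^(14-j); the u^11 term has j = 11.
C(14,11) = 364.
Coefficient = C(14,11) · 5^11 · (-1)^3 = 364 · 48828125 · (-1) = -17773437500.

-17773437500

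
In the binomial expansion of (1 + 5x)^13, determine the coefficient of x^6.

26812500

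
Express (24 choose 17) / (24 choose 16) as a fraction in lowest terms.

C(n,k+1)/C(n,k) = (n−k)/(k+1) = (24−16)/(16+1) = 8/17.

8/17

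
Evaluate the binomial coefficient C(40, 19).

C(40,19) = (40·39·38·37·36·35·34·33·32·31·30·29·28·27·26·25·24·23·22) / 19! = 15969861751731289590988800000 / 121645100408832000 = 131282408400.

131282408400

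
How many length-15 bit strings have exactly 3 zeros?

Choose the 3 positions: C(15,3) = 455.

455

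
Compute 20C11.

167960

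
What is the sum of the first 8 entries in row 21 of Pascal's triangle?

198440

1 + 21 + 210 + 1330 + 5985 + 20349 + 54264 + 116280 = 198440.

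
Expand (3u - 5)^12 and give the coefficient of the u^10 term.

The general term is C(12,j)·(3u)^j·(-5)^(12-j); the u^10 term has j = 10.
C(12,10) = 66.
Coefficient = C(12,10) · 3^10 · (-5)^2 = 66 · 59049 · 25 = 97430850.

97430850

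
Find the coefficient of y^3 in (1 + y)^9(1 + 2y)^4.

Coefficient of y^3 = Σ_{j} C(9,j)·1^j·C(4,3-j)·2^(3-j) for j from 0 to 3.
= 32 + 216 + 288 + 84 = 620.

620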